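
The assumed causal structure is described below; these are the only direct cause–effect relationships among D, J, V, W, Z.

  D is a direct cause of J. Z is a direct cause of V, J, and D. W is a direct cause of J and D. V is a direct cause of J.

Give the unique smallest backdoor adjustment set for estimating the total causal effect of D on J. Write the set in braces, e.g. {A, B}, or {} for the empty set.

{W, Z}

Variables eligible for adjustment (non-descendants of D, excluding D and J): {V, W, Z}.
Backdoor paths from D to J:
  P1: D <- W -> J
  P2: D <- Z -> V -> J
  P3: D <- Z -> J
The empty set is not sufficient: P1 (D <- W -> J) has no collider blocking it and no conditioned non-collider, so it is open.
Try {W, Z}:
  P1: blocked at fork node W ∈ conditioning set.
  P2: blocked at fork node Z ∈ conditioning set.
  P3: blocked at fork node Z ∈ conditioning set.
{W, Z} contains no descendant of D and blocks every backdoor path.
Every element of {W, Z} is needed (dropping W leaves P1 open; dropping Z leaves P2 open), so no proper subset is valid.
Among all size-2 subsets of the eligible variables, only {W, Z} blocks every backdoor path, so it is the unique smallest valid adjustment set.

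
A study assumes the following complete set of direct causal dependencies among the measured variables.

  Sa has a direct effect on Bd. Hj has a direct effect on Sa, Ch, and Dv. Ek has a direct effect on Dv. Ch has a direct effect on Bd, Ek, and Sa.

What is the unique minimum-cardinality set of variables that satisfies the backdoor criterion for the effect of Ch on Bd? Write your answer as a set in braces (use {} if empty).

{Hj}

Variables eligible for adjustment (non-descendants of Ch, excluding Ch and Bd): {Hj}.
Backdoor paths from Ch to Bd:
  P1: Ch <- Hj -> Sa -> Bd
The empty set is not sufficient: P1 (Ch <- Hj -> Sa -> Bd) has no collider blocking it and no conditioned non-collider, so it is open.
Try {Hj}:
  P1: blocked at fork node Hj ∈ conditioning set.
{Hj} contains no descendant of Ch and blocks every backdoor path.
{Hj} is the unique smallest valid adjustment set.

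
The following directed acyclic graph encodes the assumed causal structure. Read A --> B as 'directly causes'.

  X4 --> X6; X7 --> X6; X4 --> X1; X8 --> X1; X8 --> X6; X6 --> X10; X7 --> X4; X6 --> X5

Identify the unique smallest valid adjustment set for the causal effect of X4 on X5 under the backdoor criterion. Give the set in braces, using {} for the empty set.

{X7}

Variables eligible for adjustment (non-descendants of X4, excluding X4 and X5): {X7, X8}.
Backdoor paths from X4 to X5:
  P1: X4 <- X7 -> X6 -> X5
The empty set is not sufficient: P1 (X4 <- X7 -> X6 -> X5) has no collider blocking it and no conditioned non-collider, so it is open.
Try {X7}:
  P1: blocked at fork node X7 ∈ conditioning set.
{X7} contains no descendant of X4 and blocks every backdoor path.
No other singleton works — e.g. {X8} leaves P1 open — so {X7} is the unique smallest valid adjustment set.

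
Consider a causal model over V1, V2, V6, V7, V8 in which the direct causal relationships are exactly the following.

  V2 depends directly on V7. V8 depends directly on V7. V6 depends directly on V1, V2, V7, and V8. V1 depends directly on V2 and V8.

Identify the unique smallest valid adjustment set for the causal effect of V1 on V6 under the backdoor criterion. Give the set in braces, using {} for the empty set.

Variables eligible for adjustment (non-descendants of V1, excluding V1 and V6): {V2, V7, V8}.
Backdoor paths from V1 to V6:
  P1: V1 <- V2 <- V7 -> V8 -> V6
  P2: V1 <- V2 <- V7 -> V6
  P3: V1 <- V2 -> V6
  P4: V1 <- V8 <- V7 -> V2 -> V6
  P5: V1 <- V8 <- V7 -> V6
  P6: V1 <- V8 -> V6
The empty set is not sufficient: P1 (V1 <- V2 <- V7 -> V8 -> V6) has no collider blocking it and no conditioned non-collider, so it is open.
Try {V2, V8}:
  P1: blocked at chain node V2 ∈ conditioning set.
  P2: blocked at chain node V2 ∈ conditioning set.
  P3: blocked at fork node V2 ∈ conditioning set.
  P4: blocked at chain node V8 ∈ conditioning set.
  P5: blocked at chain node V8 ∈ conditioning set.
  P6: blocked at fork node V8 ∈ conditioning set.
{V2, V8} contains no descendant of V1 and blocks every backdoor path.
Every element of {V2, V8} is needed (dropping V2 leaves P2 open; dropping V8 leaves P5 open), so no proper subset is valid.
Among all size-2 subsets of the eligible variables, only {V2, V8} blocks every backdoor path, so it is the unique smallest valid adjustment set.

{V2, V8}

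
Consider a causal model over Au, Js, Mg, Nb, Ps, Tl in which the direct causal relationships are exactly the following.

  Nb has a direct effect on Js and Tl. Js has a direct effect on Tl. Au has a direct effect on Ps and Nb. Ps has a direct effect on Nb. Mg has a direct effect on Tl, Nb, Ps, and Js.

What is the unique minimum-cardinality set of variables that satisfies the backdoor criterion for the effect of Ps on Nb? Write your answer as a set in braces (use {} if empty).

{Au, Mg}

Variables eligible for adjustment (non-descendants of Ps, excluding Ps and Nb): {Au, Mg}.
Backdoor paths from Ps to Nb:
  P1: Ps <- Au -> Nb
  P2: Ps <- Mg -> Nb
  P3: Ps <- Mg -> Js <- Nb
  P4: Ps <- Mg -> Js -> Tl <- Nb
  P5: Ps <- Mg -> Tl <- Nb
  P6: Ps <- Mg -> Tl <- Js <- Nb
The empty set is not sufficient: P1 (Ps <- Au -> Nb) has no collider blocking it and no conditioned non-collider, so it is open.
Try {Au, Mg}:
  P1: blocked at fork node Au ∈ conditioning set.
  P2: blocked at fork node Mg ∈ conditioning set.
  P3: blocked at fork node Mg ∈ conditioning set.
  P4: blocked at fork node Mg ∈ conditioning set.
  P5: blocked at fork node Mg ∈ conditioning set.
  P6: blocked at fork node Mg ∈ conditioning set.
{Au, Mg} contains no descendant of Ps and blocks every backdoor path.
Every element of {Au, Mg} is needed (dropping Au leaves P1 open; dropping Mg leaves P2 open), so no proper subset is valid.
Among all size-2 subsets of the eligible variables, only {Au, Mg} blocks every backdoor path, so it is the unique smallest valid adjustment set.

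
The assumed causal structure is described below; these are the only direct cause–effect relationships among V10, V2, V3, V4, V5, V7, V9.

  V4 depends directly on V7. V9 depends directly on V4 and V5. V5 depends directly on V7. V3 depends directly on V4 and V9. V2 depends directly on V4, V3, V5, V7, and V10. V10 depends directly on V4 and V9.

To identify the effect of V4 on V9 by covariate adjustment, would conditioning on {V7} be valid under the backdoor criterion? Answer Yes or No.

Yes

Backdoor paths from V4 to V9 (paths whose first edge points into V4):
  P1: V4 <- V7 -> V5 -> V9
  P2: V4 <- V7 -> V5 -> V2 <- V10 <- V9
  P3: V4 <- V7 -> V5 -> V2 <- V3 <- V9
  P4: V4 <- V7 -> V2 <- V5 -> V9
  P5: V4 <- V7 -> V2 <- V10 <- V9
  P6: V4 <- V7 -> V2 <- V3 <- V9
Condition 1 (no descendant of V4 in the set): holds — descendants of V4 are {V10, V2, V3, V9}; none are in {V7}.
Condition 2 (every backdoor path blocked by {V7}):
  P1: blocked at fork node V7 ∈ conditioning set.
  P2: blocked at fork node V7 ∈ conditioning set.
  P3: blocked at fork node V7 ∈ conditioning set.
  P4: blocked at fork node V7 ∈ conditioning set.
  P5: blocked at fork node V7 ∈ conditioning set.
  P6: blocked at fork node V7 ∈ conditioning set.
{V7} satisfies the backdoor criterion.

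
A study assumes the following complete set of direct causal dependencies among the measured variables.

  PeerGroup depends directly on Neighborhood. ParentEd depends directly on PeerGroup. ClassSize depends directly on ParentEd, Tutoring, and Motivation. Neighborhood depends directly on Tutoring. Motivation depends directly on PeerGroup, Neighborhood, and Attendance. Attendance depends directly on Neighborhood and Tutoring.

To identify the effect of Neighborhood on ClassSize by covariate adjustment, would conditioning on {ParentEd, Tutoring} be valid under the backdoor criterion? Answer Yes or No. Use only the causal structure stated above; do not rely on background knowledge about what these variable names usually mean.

Backdoor paths from Neighborhood to ClassSize (paths whose first edge points into Neighborhood):
  P1: Neighborhood <- Tutoring -> Attendance -> Motivation <- PeerGroup -> ParentEd -> ClassSize
  P2: Neighborhood <- Tutoring -> Attendance -> Motivation -> ClassSize
  P3: Neighborhood <- Tutoring -> ClassSize
Condition 1 (no descendant of Neighborhood in the set): FAILS — ParentEd is a descendant of Neighborhood.
Condition 2 (every backdoor path blocked by {ParentEd, Tutoring}):
  P1: blocked at fork node Tutoring ∈ conditioning set.
  P2: blocked at fork node Tutoring ∈ conditioning set.
  P3: blocked at fork node Tutoring ∈ conditioning set.
{ParentEd, Tutoring} does not satisfy the backdoor criterion.

No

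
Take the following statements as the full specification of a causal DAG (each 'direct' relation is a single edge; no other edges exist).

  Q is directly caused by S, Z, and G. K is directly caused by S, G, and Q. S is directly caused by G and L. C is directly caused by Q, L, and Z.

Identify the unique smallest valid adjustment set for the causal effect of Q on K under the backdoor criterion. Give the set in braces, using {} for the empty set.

{G, S}

Variables eligible for adjustment (non-descendants of Q, excluding Q and K): {G, L, S, Z}.
Backdoor paths from Q to K:
  P1: Q <- G -> S -> K
  P2: Q <- G -> K
  P3: Q <- S <- G -> K
  P4: Q <- S -> K
  P5: Q <- Z -> C <- L -> S <- G -> K
  P6: Q <- Z -> C <- L -> S -> K
The empty set is not sufficient: P1 (Q <- G -> S -> K) has no collider blocking it and no conditioned non-collider, so it is open.
Try {G, S}:
  P1: blocked at fork node G ∈ conditioning set.
  P2: blocked at fork node G ∈ conditioning set.
  P3: blocked at chain node S ∈ conditioning set.
  P4: blocked at fork node S ∈ conditioning set.
  P5: blocked at collider C (neither it nor any descendant is in the conditioning set).
  P6: blocked at collider C (neither it nor any descendant is in the conditioning set).
{G, S} contains no descendant of Q and blocks every backdoor path.
Every element of {G, S} is needed (dropping G leaves P2 open; dropping S leaves P4 open), so no proper subset is valid.
Among all size-2 subsets of the eligible variables, only {G, S} blocks every backdoor path, so it is the unique smallest valid adjustment set.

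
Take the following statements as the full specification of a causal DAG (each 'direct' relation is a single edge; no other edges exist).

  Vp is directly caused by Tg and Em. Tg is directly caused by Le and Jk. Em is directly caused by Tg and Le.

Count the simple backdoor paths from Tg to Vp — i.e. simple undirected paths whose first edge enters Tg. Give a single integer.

1

A backdoor path from Tg to Vp is any simple undirected path whose first edge points into Tg (i.e. leaves Tg via a parent).
Parents of Tg: {Jk, Le}.
Enumerating:
  P1: Tg <- Le -> Em -> Vp
That exhausts the simple backdoor paths. Count: 1.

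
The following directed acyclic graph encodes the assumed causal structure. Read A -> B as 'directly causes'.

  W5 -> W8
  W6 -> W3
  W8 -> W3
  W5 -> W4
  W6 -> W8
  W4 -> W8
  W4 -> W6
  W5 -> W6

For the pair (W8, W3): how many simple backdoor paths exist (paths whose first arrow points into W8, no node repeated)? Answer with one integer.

5

A backdoor path from W8 to W3 is any simple undirected path whose first edge points into W8 (i.e. leaves W8 via a parent).
Parents of W8: {W4, W5, W6}.
Enumerating:
  P1: W8 <- W5 -> W4 -> W6 -> W3
  P2: W8 <- W5 -> W6 -> W3
  P3: W8 <- W4 <- W5 -> W6 -> W3
  P4: W8 <- W4 -> W6 -> W3
  P5: W8 <- W6 -> W3
That exhausts the simple backdoor paths. Count: 5.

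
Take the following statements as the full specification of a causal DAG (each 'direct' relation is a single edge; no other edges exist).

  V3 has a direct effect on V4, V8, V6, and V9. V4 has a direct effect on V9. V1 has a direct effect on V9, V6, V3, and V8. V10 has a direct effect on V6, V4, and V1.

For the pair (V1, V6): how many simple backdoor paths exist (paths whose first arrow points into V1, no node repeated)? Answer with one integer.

A backdoor path from V1 to V6 is any simple undirected path whose first edge points into V1 (i.e. leaves V1 via a parent).
Parents of V1: {V10}.
Enumerating:
  P1: V1 <- V10 -> V4 <- V3 -> V6
  P2: V1 <- V10 -> V4 -> V9 <- V3 -> V6
  P3: V1 <- V10 -> V6
That exhausts the simple backdoor paths. Count: 3.

3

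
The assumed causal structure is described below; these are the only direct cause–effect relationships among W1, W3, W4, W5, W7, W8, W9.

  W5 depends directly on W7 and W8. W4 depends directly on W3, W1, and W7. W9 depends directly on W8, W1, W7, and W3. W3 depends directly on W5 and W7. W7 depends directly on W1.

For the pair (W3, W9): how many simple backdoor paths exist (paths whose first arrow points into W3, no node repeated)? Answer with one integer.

A backdoor path from W3 to W9 is any simple undirected path whose first edge points into W3 (i.e. leaves W3 via a parent).
Parents of W3: {W5, W7}.
Enumerating:
  P1: W3 <- W7 <- W1 -> W9
  P2: W3 <- W7 -> W5 <- W8 -> W9
  P3: W3 <- W7 -> W4 <- W1 -> W9
  P4: W3 <- W7 -> W9
  P5: W3 <- W5 <- W8 -> W9
  P6: W3 <- W5 <- W7 <- W1 -> W9
  P7: W3 <- W5 <- W7 -> W4 <- W1 -> W9
  P8: W3 <- W5 <- W7 -> W9
That exhausts the simple backdoor paths. Count: 8.

8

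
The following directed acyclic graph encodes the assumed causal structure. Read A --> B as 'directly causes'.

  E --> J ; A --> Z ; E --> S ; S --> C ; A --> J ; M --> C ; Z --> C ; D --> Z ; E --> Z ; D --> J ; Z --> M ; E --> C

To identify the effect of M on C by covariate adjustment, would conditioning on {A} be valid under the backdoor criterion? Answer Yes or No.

Backdoor paths from M to C (paths whose first edge points into M):
  P1: M <- Z <- E -> S -> C
  P2: M <- Z <- E -> C
  P3: M <- Z <- D -> J <- E -> S -> C
  P4: M <- Z <- D -> J <- E -> C
  P5: M <- Z <- A -> J <- E -> S -> C
  P6: M <- Z <- A -> J <- E -> C
  P7: M <- Z -> C
Condition 1 (no descendant of M in the set): holds — descendants of M are {C}; none are in {A}.
Condition 2 (every backdoor path blocked by {A}):
  P1: open — no interior node is in the conditioning set.
  P2: open — no interior node is in the conditioning set.
  P3: blocked at collider J (neither it nor any descendant is in the conditioning set).
  P4: blocked at collider J (neither it nor any descendant is in the conditioning set).
  P5: blocked at fork node A ∈ conditioning set.
  P6: blocked at fork node A ∈ conditioning set.
  P7: open — no interior node is in the conditioning set.
{A} does not satisfy the backdoor criterion.

No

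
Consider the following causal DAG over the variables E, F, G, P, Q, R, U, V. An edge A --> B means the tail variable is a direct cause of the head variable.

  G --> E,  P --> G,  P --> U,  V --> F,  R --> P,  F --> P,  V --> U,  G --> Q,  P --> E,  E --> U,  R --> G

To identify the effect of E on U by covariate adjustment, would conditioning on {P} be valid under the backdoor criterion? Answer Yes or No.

Backdoor paths from E to U (paths whose first edge points into E):
  P1: E <- P <- F <- V -> U
  P2: E <- P -> U
  P3: E <- G <- R -> P <- F <- V -> U
  P4: E <- G <- R -> P -> U
  P5: E <- G <- P <- F <- V -> U
  P6: E <- G <- P -> U
Condition 1 (no descendant of E in the set): holds — descendants of E are {U}; none are in {P}.
Condition 2 (every backdoor path blocked by {P}):
  P1: blocked at chain node P ∈ conditioning set.
  P2: blocked at fork node P ∈ conditioning set.
  P3: open — collider(s) P are conditioned on (or have a conditioned descendant) and no non-collider on the path is in the set.
  P4: blocked at chain node P ∈ conditioning set.
  P5: blocked at chain node P ∈ conditioning set.
  P6: blocked at fork node P ∈ conditioning set.
{P} does not satisfy the backdoor criterion.

No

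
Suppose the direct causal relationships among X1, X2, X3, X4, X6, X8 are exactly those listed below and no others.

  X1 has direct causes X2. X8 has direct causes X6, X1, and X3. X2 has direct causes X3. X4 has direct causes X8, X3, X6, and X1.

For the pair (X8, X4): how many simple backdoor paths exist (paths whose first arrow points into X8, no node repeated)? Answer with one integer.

5

A backdoor path from X8 to X4 is any simple undirected path whose first edge points into X8 (i.e. leaves X8 via a parent).
Parents of X8: {X1, X3, X6}.
Enumerating:
  P1: X8 <- X3 -> X2 -> X1 -> X4
  P2: X8 <- X3 -> X4
  P3: X8 <- X6 -> X4
  P4: X8 <- X1 <- X2 <- X3 -> X4
  P5: X8 <- X1 -> X4
That exhausts the simple backdoor paths. Count: 5.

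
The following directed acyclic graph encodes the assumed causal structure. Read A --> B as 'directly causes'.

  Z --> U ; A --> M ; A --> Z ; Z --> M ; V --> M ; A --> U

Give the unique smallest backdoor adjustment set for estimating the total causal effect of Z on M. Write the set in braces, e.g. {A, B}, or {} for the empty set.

{A}

Variables eligible for adjustment (non-descendants of Z, excluding Z and M): {A, V}.
Backdoor paths from Z to M:
  P1: Z <- A -> M
The empty set is not sufficient: P1 (Z <- A -> M) has no collider blocking it and no conditioned non-collider, so it is open.
Try {A}:
  P1: blocked at fork node A ∈ conditioning set.
{A} contains no descendant of Z and blocks every backdoor path.
No other singleton works — e.g. {V} leaves P1 open — so {A} is the unique smallest valid adjustment set.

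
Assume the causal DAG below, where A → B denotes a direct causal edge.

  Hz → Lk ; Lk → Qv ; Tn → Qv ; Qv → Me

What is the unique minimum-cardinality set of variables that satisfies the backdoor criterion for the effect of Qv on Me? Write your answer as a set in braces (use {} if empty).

Variables eligible for adjustment (non-descendants of Qv, excluding Qv and Me): {Hz, Lk, Tn}.
Backdoor paths from Qv to Me:
  (none)
With no backdoor paths the empty set already satisfies the criterion, and it is trivially minimal.

{}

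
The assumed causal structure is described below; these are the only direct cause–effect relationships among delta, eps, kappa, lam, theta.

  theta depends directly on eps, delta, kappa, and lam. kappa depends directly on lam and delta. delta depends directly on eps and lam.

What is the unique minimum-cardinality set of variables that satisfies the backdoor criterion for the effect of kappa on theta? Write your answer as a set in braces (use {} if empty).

{delta, lam}

Variables eligible for adjustment (non-descendants of kappa, excluding kappa and theta): {delta, eps, lam}.
Backdoor paths from kappa to theta:
  P1: kappa <- lam -> delta <- eps -> theta
  P2: kappa <- lam -> delta -> theta
  P3: kappa <- lam -> theta
  P4: kappa <- delta <- lam -> theta
  P5: kappa <- delta <- eps -> theta
  P6: kappa <- delta -> theta
The empty set is not sufficient: P2 (kappa <- lam -> delta -> theta) has no collider blocking it and no conditioned non-collider, so it is open.
Try {delta, lam}:
  P1: blocked at fork node lam ∈ conditioning set.
  P2: blocked at fork node lam ∈ conditioning set.
  P3: blocked at fork node lam ∈ conditioning set.
  P4: blocked at chain node delta ∈ conditioning set.
  P5: blocked at chain node delta ∈ conditioning set.
  P6: blocked at fork node delta ∈ conditioning set.
{delta, lam} contains no descendant of kappa and blocks every backdoor path.
Every element of {delta, lam} is needed (dropping delta leaves P5 open; dropping lam leaves P1 open), so no proper subset is valid.
Among all size-2 subsets of the eligible variables, only {delta, lam} blocks every backdoor path, so it is the unique smallest valid adjustment set.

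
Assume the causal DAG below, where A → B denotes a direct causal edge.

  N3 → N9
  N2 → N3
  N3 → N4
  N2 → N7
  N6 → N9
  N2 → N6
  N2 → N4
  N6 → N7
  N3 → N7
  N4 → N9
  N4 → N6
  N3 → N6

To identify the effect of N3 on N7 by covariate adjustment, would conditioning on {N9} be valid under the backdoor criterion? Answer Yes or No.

No

Backdoor paths from N3 to N7 (paths whose first edge points into N3):
  P1: N3 <- N2 -> N4 -> N6 -> N7
  P2: N3 <- N2 -> N4 -> N9 <- N6 -> N7
  P3: N3 <- N2 -> N6 -> N7
  P4: N3 <- N2 -> N7
Condition 1 (no descendant of N3 in the set): FAILS — N9 is a descendant of N3.
Condition 2 (every backdoor path blocked by {N9}):
  P1: open — no interior node is in the conditioning set.
  P2: open — collider(s) N9 are conditioned on (or have a conditioned descendant) and no non-collider on the path is in the set.
  P3: open — no interior node is in the conditioning set.
  P4: open — no interior node is in the conditioning set.
{N9} does not satisfy the backdoor criterion.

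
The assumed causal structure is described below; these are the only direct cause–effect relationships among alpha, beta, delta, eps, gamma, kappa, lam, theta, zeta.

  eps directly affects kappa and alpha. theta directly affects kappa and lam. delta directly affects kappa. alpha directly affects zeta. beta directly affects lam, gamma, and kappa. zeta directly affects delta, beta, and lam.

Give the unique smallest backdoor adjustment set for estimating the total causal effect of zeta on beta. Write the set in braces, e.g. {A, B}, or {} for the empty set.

{}

Variables eligible for adjustment (non-descendants of zeta, excluding zeta and beta): {alpha, eps, theta}.
Backdoor paths from zeta to beta:
  P1: zeta <- alpha <- eps -> kappa <- theta -> lam <- beta
  P2: zeta <- alpha <- eps -> kappa <- beta
Each backdoor path contains an unconditioned collider, so every path is already blocked with the empty conditioning set:
  P1: blocked at collider kappa (neither it nor any descendant is in the conditioning set).
  P2: blocked at collider kappa (neither it nor any descendant is in the conditioning set).
The empty set is therefore the unique smallest valid set.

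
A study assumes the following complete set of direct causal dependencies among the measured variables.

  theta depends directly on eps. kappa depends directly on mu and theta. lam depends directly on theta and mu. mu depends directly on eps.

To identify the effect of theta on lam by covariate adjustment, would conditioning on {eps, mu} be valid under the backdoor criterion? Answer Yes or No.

Backdoor paths from theta to lam (paths whose first edge points into theta):
  P1: theta <- eps -> mu -> lam
Condition 1 (no descendant of theta in the set): holds — descendants of theta are {kappa, lam}; none are in {eps, mu}.
Condition 2 (every backdoor path blocked by {eps, mu}):
  P1: blocked at fork node eps ∈ conditioning set.
{eps, mu} satisfies the backdoor criterion.

Yes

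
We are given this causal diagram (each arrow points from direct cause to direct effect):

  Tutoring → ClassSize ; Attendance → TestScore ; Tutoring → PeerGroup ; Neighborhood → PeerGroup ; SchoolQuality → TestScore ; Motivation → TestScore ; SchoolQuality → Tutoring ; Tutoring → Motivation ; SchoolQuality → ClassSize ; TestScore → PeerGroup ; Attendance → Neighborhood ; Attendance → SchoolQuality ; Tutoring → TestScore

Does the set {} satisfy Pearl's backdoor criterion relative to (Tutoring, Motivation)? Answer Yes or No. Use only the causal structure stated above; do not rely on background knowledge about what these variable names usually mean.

Backdoor paths from Tutoring to Motivation (paths whose first edge points into Tutoring):
  P1: Tutoring <- SchoolQuality <- Attendance -> Neighborhood -> PeerGroup <- TestScore <- Motivation
  P2: Tutoring <- SchoolQuality <- Attendance -> TestScore <- Motivation
  P3: Tutoring <- SchoolQuality -> TestScore <- Motivation
Condition 1 (no descendant of Tutoring in the set): holds — descendants of Tutoring are {ClassSize, Motivation, PeerGroup, TestScore}; none are in {}.
Condition 2 (every backdoor path blocked by {}):
  P1: blocked at collider PeerGroup (neither it nor any descendant is in the conditioning set).
  P2: blocked at collider TestScore (neither it nor any descendant is in the conditioning set).
  P3: blocked at collider TestScore (neither it nor any descendant is in the conditioning set).
{} satisfies the backdoor criterion.

Yes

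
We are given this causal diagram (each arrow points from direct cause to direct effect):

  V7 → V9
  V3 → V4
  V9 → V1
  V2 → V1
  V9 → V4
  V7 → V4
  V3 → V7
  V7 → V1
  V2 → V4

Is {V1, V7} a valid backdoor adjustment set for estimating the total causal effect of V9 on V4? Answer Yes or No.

Backdoor paths from V9 to V4 (paths whose first edge points into V9):
  P1: V9 <- V7 <- V3 -> V4
  P2: V9 <- V7 -> V4
  P3: V9 <- V7 -> V1 <- V2 -> V4
Condition 1 (no descendant of V9 in the set): FAILS — V1 is a descendant of V9.
Condition 2 (every backdoor path blocked by {V1, V7}):
  P1: blocked at chain node V7 ∈ conditioning set.
  P2: blocked at fork node V7 ∈ conditioning set.
  P3: blocked at fork node V7 ∈ conditioning set.
{V1, V7} does not satisfy the backdoor criterion.

No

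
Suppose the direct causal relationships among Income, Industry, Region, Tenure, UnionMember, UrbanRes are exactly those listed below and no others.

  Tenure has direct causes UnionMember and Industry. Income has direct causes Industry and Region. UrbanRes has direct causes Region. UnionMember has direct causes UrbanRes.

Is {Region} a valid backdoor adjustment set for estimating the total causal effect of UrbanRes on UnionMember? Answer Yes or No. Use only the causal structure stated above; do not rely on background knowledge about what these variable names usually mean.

Yes

Backdoor paths from UrbanRes to UnionMember (paths whose first edge points into UrbanRes):
  P1: UrbanRes <- Region -> Income <- Industry -> Tenure <- UnionMember
Condition 1 (no descendant of UrbanRes in the set): holds — descendants of UrbanRes are {Tenure, UnionMember}; none are in {Region}.
Condition 2 (every backdoor path blocked by {Region}):
  P1: blocked at fork node Region ∈ conditioning set.
{Region} satisfies the backdoor criterion.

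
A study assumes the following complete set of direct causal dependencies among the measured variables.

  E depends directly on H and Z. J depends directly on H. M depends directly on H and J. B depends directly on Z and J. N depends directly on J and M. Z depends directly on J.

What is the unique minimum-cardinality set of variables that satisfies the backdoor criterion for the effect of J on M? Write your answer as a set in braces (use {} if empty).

Variables eligible for adjustment (non-descendants of J, excluding J and M): {H}.
Backdoor paths from J to M:
  P1: J <- H -> M
The empty set is not sufficient: P1 (J <- H -> M) has no collider blocking it and no conditioned non-collider, so it is open.
Try {H}:
  P1: blocked at fork node H ∈ conditioning set.
{H} contains no descendant of J and blocks every backdoor path.
{H} is the unique smallest valid adjustment set.

{H}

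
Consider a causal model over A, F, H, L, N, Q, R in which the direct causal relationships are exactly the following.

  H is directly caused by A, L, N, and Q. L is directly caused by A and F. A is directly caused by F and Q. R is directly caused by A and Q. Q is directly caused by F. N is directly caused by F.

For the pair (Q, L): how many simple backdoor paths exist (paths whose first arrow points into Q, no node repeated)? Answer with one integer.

5

A backdoor path from Q to L is any simple undirected path whose first edge points into Q (i.e. leaves Q via a parent).
Parents of Q: {F}.
Enumerating:
  P1: Q <- F -> A -> L
  P2: Q <- F -> A -> H <- L
  P3: Q <- F -> N -> H <- A -> L
  P4: Q <- F -> N -> H <- L
  P5: Q <- F -> L
That exhausts the simple backdoor paths. Count: 5.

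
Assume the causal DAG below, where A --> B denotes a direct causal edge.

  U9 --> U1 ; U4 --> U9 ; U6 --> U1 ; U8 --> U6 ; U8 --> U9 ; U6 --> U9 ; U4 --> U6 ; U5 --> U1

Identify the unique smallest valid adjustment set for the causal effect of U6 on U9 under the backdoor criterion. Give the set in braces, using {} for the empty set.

{U4, U8}

Variables eligible for adjustment (non-descendants of U6, excluding U6 and U9): {U4, U5, U8}.
Backdoor paths from U6 to U9:
  P1: U6 <- U8 -> U9
  P2: U6 <- U4 -> U9
The empty set is not sufficient: P1 (U6 <- U8 -> U9) has no collider blocking it and no conditioned non-collider, so it is open.
Try {U4, U8}:
  P1: blocked at fork node U8 ∈ conditioning set.
  P2: blocked at fork node U4 ∈ conditioning set.
{U4, U8} contains no descendant of U6 and blocks every backdoor path.
Every element of {U4, U8} is needed (dropping U4 leaves P2 open; dropping U8 leaves P1 open), so no proper subset is valid.
Among all size-2 subsets of the eligible variables, only {U4, U8} blocks every backdoor path, so it is the unique smallest valid adjustment set.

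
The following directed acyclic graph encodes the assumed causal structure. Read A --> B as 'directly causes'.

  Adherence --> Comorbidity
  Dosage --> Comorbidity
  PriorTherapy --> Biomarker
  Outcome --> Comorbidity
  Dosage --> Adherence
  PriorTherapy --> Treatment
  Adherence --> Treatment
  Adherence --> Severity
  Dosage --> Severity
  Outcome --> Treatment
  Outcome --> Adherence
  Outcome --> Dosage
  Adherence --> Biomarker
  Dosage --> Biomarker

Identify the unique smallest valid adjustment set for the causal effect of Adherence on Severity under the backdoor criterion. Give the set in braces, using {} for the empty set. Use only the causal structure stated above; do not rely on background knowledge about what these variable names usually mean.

Variables eligible for adjustment (non-descendants of Adherence, excluding Adherence and Severity): {Dosage, Outcome, PriorTherapy}.
Backdoor paths from Adherence to Severity:
  P1: Adherence <- Outcome -> Dosage -> Severity
  P2: Adherence <- Outcome -> Comorbidity <- Dosage -> Severity
  P3: Adherence <- Outcome -> Treatment <- PriorTherapy -> Biomarker <- Dosage -> Severity
  P4: Adherence <- Dosage -> Severity
The empty set is not sufficient: P1 (Adherence <- Outcome -> Dosage -> Severity) has no collider blocking it and no conditioned non-collider, so it is open.
Try {Dosage}:
  P1: blocked at chain node Dosage ∈ conditioning set.
  P2: blocked at collider Comorbidity (neither it nor any descendant is in the conditioning set).
  P3: blocked at collider Treatment (neither it nor any descendant is in the conditioning set).
  P4: blocked at fork node Dosage ∈ conditioning set.
{Dosage} contains no descendant of Adherence and blocks every backdoor path.
No other singleton works — e.g. {PriorTherapy} leaves P1 open — so {Dosage} is the unique smallest valid adjustment set.

{Dosage}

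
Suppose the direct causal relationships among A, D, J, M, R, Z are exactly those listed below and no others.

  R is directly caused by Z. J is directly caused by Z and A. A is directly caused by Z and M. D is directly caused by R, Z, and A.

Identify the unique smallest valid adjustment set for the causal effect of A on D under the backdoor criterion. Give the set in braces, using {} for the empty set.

Variables eligible for adjustment (non-descendants of A, excluding A and D): {M, R, Z}.
Backdoor paths from A to D:
  P1: A <- Z -> R -> D
  P2: A <- Z -> D
The empty set is not sufficient: P1 (A <- Z -> R -> D) has no collider blocking it and no conditioned non-collider, so it is open.
Try {Z}:
  P1: blocked at fork node Z ∈ conditioning set.
  P2: blocked at fork node Z ∈ conditioning set.
{Z} contains no descendant of A and blocks every backdoor path.
No other singleton works — e.g. {M} leaves P1 open — so {Z} is the unique smallest valid adjustment set.

{Z}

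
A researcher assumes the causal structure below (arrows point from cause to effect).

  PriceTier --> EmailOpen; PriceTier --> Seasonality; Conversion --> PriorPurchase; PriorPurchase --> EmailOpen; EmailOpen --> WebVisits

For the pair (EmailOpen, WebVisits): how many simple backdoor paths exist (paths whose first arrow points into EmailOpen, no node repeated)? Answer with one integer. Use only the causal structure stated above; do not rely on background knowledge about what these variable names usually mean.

0

A backdoor path from EmailOpen to WebVisits is any simple undirected path whose first edge points into EmailOpen (i.e. leaves EmailOpen via a parent).
Parents of EmailOpen: {PriceTier, PriorPurchase}.
No simple path from any parent of EmailOpen reaches WebVisits without revisiting EmailOpen, so there are no backdoor paths.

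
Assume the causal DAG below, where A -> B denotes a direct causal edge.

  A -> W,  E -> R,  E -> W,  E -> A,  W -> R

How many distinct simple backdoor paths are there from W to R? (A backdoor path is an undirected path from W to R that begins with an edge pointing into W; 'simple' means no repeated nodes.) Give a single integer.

2

A backdoor path from W to R is any simple undirected path whose first edge points into W (i.e. leaves W via a parent).
Parents of W: {A, E}.
Enumerating:
  P1: W <- E -> R
  P2: W <- A <- E -> R
That exhausts the simple backdoor paths. Count: 2.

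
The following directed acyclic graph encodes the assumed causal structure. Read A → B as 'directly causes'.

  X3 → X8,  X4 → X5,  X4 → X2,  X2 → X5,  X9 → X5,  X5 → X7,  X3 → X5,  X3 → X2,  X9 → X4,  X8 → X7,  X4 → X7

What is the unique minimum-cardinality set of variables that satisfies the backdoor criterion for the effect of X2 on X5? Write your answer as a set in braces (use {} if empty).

{X3, X4}

Variables eligible for adjustment (non-descendants of X2, excluding X2 and X5): {X3, X4, X8, X9}.
Backdoor paths from X2 to X5:
  P1: X2 <- X3 -> X8 -> X7 <- X4 <- X9 -> X5
  P2: X2 <- X3 -> X8 -> X7 <- X4 -> X5
  P3: X2 <- X3 -> X8 -> X7 <- X5
  P4: X2 <- X3 -> X5
  P5: X2 <- X4 <- X9 -> X5
  P6: X2 <- X4 -> X5
  P7: X2 <- X4 -> X7 <- X8 <- X3 -> X5
  P8: X2 <- X4 -> X7 <- X5
The empty set is not sufficient: P4 (X2 <- X3 -> X5) has no collider blocking it and no conditioned non-collider, so it is open.
Try {X3, X4}:
  P1: blocked at fork node X3 ∈ conditioning set.
  P2: blocked at fork node X3 ∈ conditioning set.
  P3: blocked at fork node X3 ∈ conditioning set.
  P4: blocked at fork node X3 ∈ conditioning set.
  P5: blocked at chain node X4 ∈ conditioning set.
  P6: blocked at fork node X4 ∈ conditioning set.
  P7: blocked at fork node X4 ∈ conditioning set.
  P8: blocked at fork node X4 ∈ conditioning set.
{X3, X4} contains no descendant of X2 and blocks every backdoor path.
Every element of {X3, X4} is needed (dropping X3 leaves P4 open; dropping X4 leaves P5 open), so no proper subset is valid.
Among all size-2 subsets of the eligible variables, only {X3, X4} blocks every backdoor path, so it is the unique smallest valid adjustment set.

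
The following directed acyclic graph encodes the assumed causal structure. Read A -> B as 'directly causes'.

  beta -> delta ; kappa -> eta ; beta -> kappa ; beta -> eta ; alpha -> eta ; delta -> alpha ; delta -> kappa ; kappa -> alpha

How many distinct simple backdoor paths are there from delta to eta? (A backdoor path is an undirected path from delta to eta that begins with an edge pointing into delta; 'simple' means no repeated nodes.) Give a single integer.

3

A backdoor path from delta to eta is any simple undirected path whose first edge points into delta (i.e. leaves delta via a parent).
Parents of delta: {beta}.
Enumerating:
  P1: delta <- beta -> kappa -> alpha -> eta
  P2: delta <- beta -> kappa -> eta
  P3: delta <- beta -> eta
That exhausts the simple backdoor paths. Count: 3.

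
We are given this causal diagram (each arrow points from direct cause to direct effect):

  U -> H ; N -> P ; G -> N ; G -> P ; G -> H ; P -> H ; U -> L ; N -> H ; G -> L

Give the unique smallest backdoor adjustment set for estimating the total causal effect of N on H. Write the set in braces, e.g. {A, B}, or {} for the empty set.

{G}

Variables eligible for adjustment (non-descendants of N, excluding N and H): {G, L, U}.
Backdoor paths from N to H:
  P1: N <- G -> P -> H
  P2: N <- G -> L <- U -> H
  P3: N <- G -> H
The empty set is not sufficient: P1 (N <- G -> P -> H) has no collider blocking it and no conditioned non-collider, so it is open.
Try {G}:
  P1: blocked at fork node G ∈ conditioning set.
  P2: blocked at fork node G ∈ conditioning set.
  P3: blocked at fork node G ∈ conditioning set.
{G} contains no descendant of N and blocks every backdoor path.
No other singleton works — e.g. {U} leaves P1 open — so {G} is the unique smallest valid adjustment set.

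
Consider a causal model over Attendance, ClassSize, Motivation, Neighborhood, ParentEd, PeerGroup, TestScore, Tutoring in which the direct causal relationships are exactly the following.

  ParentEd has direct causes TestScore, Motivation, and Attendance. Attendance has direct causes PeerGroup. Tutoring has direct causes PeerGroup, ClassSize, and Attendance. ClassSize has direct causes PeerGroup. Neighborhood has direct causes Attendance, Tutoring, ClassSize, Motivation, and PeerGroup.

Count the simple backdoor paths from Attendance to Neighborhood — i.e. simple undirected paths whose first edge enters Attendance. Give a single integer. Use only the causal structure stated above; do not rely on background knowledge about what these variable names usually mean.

5

A backdoor path from Attendance to Neighborhood is any simple undirected path whose first edge points into Attendance (i.e. leaves Attendance via a parent).
Parents of Attendance: {PeerGroup}.
Enumerating:
  P1: Attendance <- PeerGroup -> ClassSize -> Tutoring -> Neighborhood
  P2: Attendance <- PeerGroup -> ClassSize -> Neighborhood
  P3: Attendance <- PeerGroup -> Tutoring <- ClassSize -> Neighborhood
  P4: Attendance <- PeerGroup -> Tutoring -> Neighborhood
  P5: Attendance <- PeerGroup -> Neighborhood
That exhausts the simple backdoor paths. Count: 5.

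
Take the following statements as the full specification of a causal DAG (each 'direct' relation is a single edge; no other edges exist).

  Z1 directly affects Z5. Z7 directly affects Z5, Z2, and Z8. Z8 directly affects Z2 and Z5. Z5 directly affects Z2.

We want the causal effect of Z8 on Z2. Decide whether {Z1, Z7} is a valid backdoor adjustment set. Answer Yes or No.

Yes

Backdoor paths from Z8 to Z2 (paths whose first edge points into Z8):
  P1: Z8 <- Z7 -> Z5 -> Z2
  P2: Z8 <- Z7 -> Z2
Condition 1 (no descendant of Z8 in the set): holds — descendants of Z8 are {Z2, Z5}; none are in {Z1, Z7}.
Condition 2 (every backdoor path blocked by {Z1, Z7}):
  P1: blocked at fork node Z7 ∈ conditioning set.
  P2: blocked at fork node Z7 ∈ conditioning set.
{Z1, Z7} satisfies the backdoor criterion.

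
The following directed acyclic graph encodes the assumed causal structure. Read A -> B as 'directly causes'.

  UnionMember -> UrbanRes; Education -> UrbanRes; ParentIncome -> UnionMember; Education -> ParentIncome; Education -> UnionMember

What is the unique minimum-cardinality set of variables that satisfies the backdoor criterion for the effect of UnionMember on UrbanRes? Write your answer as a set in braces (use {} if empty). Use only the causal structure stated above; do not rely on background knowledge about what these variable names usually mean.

{Education}

Variables eligible for adjustment (non-descendants of UnionMember, excluding UnionMember and UrbanRes): {Education, ParentIncome}.
Backdoor paths from UnionMember to UrbanRes:
  P1: UnionMember <- Education -> UrbanRes
  P2: UnionMember <- ParentIncome <- Education -> UrbanRes
The empty set is not sufficient: P1 (UnionMember <- Education -> UrbanRes) has no collider blocking it and no conditioned non-collider, so it is open.
Try {Education}:
  P1: blocked at fork node Education ∈ conditioning set.
  P2: blocked at fork node Education ∈ conditioning set.
{Education} contains no descendant of UnionMember and blocks every backdoor path.
No other singleton works — e.g. {ParentIncome} leaves P1 open — so {Education} is the unique smallest valid adjustment set.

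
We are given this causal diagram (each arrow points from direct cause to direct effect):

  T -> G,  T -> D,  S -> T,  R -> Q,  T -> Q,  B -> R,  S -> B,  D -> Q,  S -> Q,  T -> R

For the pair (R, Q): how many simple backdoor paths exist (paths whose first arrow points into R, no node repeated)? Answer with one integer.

A backdoor path from R to Q is any simple undirected path whose first edge points into R (i.e. leaves R via a parent).
Parents of R: {B, T}.
Enumerating:
  P1: R <- B <- S -> T -> D -> Q
  P2: R <- B <- S -> T -> Q
  P3: R <- B <- S -> Q
  P4: R <- T <- S -> Q
  P5: R <- T -> D -> Q
  P6: R <- T -> Q
That exhausts the simple backdoor paths. Count: 6.

6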